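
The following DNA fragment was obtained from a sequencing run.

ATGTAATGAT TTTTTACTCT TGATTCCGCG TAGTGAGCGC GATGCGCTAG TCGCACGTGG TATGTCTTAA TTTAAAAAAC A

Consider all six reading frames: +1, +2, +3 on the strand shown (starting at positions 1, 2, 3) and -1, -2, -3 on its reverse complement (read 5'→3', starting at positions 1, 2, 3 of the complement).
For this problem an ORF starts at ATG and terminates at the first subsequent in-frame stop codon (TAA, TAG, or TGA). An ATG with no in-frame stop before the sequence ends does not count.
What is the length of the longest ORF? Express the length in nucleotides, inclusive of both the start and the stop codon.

18

Reverse complement (5'→3'): TGTTTTTTAAATTAAGACATACCACGTGCGACTAGCGCATCGCGCTCACTACGCGGAATCAAGAGTAAAAAATCATTACAT
Frame +1: ATG TAA TGA TTT TTT ACT CTT GAT TCC GCG TAG TGA GCG CGA TGC GCT AGT CGC ACG TGG TAT GTC TTA ATT TAA AAA ACA — ATG at 1, stop TAA at 4 → 6 nt.
Frame +2: TGT AAT GAT TTT TTA CTC TTG ATT CCG CGT AGT GAG CGC GAT GCG CTA GTC GCA CGT GGT ATG TCT TAA TTT AAA AAA — ATG at 62, stop TAA at 68 → 9 nt.
Frame +3: GTA ATG ATT TTT TAC TCT TGA TTC CGC GTA GTG AGC GCG ATG CGC TAG TCG CAC GTG GTA TGT CTT AAT TTA AAA AAC — ATG at 6, stop TGA at 21 → 18 nt; ATG at 42, stop TAG at 48 → 9 nt.
Frame -1: TGT TTT TTA AAT TAA GAC ATA CCA CGT GCG ACT AGC GCA TCG CGC TCA CTA CGC GGA ATC AAG AGT AAA AAA TCA TTA CAT — no ATG→stop ORF.
Frame -2: GTT TTT TAA ATT AAG ACA TAC CAC GTG CGA CTA GCG CAT CGC GCT CAC TAC GCG GAA TCA AGA GTA AAA AAT CAT TAC — no ATG→stop ORF.
Frame -3: TTT TTT AAA TTA AGA CAT ACC ACG TGC GAC TAG CGC ATC GCG CTC ACT ACG CGG AAT CAA GAG TAA AAA ATC ATT ACA — no ATG→stop ORF.
Longest: frame +3, positions 6–23, 18 nt = 6 codons = 5 aa. → 18 nucleotides.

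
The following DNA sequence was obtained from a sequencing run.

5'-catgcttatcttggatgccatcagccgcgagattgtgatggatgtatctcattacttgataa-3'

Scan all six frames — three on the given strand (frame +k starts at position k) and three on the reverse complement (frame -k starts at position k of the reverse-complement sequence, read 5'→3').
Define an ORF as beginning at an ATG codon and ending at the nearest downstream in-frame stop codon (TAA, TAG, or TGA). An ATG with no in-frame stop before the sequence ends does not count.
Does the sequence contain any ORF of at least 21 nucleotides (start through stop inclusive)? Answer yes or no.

Reverse complement (5'→3'): TTATCAAGTAATGAGATACATCCATCACAATCTCGCGGCTGATGGCATCCAAGATAAGCATG
Frame +1: CAT GCT TAT CTT GGA TGC CAT CAG CCG CGA GAT TGT GAT GGA TGT ATC TCA TTA CTT GAT — no ATG→stop ORF.
Frame +2: ATG CTT ATC TTG GAT GCC ATC AGC CGC GAG ATT GTG ATG GAT GTA TCT CAT TAC TTG ATA — no ATG→stop ORF.
Frame +3: TGC TTA TCT TGG ATG CCA TCA GCC GCG AGA TTG TGA TGG ATG TAT CTC ATT ACT TGA TAA — ATG at 15, stop TGA at 36 → 24 nt; ATG at 42, stop TGA at 57 → 18 nt.
Frame -1: TTA TCA AGT AAT GAG ATA CAT CCA TCA CAA TCT CGC GGC TGA TGG CAT CCA AGA TAA GCA — no ATG→stop ORF.
Frame -2: TAT CAA GTA ATG AGA TAC ATC CAT CAC AAT CTC GCG GCT GAT GGC ATC CAA GAT AAG CAT — no ATG→stop ORF.
Frame -3: ATC AAG TAA TGA GAT ACA TCC ATC ACA ATC TCG CGG CTG ATG GCA TCC AAG ATA AGC ATG — no ATG→stop ORF.
Frame +3 has an ORF of 24 nucleotides (positions 15–38) ≥ 21, so yes.

yes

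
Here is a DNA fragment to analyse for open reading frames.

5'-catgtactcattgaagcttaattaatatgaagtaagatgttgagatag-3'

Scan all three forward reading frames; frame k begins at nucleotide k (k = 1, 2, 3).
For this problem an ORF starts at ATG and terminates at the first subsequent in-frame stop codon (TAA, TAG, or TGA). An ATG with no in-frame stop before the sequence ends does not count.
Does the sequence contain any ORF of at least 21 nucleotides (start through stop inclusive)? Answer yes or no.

yes

Frame 1: CAT GTA CTC ATT GAA GCT TAA TTA ATA TGA AGT AAG ATG TTG AGA TAG — ATG at 37, stop TAG at 46 → 12 nt.
Frame 2: ATG TAC TCA TTG AAG CTT AAT TAA TAT GAA GTA AGA TGT TGA GAT — ATG at 2, stop TAA at 23 → 24 nt.
Frame 3: TGT ACT CAT TGA AGC TTA ATT AAT ATG AAG TAA GAT GTT GAG ATA — ATG at 27, stop TAA at 33 → 9 nt.
Frame 2 has an ORF of 24 nucleotides (positions 2–25) ≥ 21, so yes.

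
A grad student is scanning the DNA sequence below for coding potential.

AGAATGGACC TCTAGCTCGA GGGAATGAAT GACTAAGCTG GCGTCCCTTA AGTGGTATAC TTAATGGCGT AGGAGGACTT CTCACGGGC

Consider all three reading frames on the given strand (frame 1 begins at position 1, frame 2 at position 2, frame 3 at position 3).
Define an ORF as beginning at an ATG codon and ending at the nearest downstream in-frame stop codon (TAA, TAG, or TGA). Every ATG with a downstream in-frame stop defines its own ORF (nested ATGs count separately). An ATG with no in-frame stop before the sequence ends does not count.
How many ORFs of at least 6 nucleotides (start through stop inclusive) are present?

4

Frame 1: AGA ATG GAC CTC TAG CTC GAG GGA ATG AAT GAC TAA GCT GGC GTC CCT TAA GTG GTA TAC TTA ATG GCG TAG GAG GAC TTC TCA CGG — ATG at 4, stop TAG at 13 → 12 nt; ATG at 25, stop TAA at 34 → 12 nt; ATG at 64, stop TAG at 70 → 9 nt.
Frame 2: GAA TGG ACC TCT AGC TCG AGG GAA TGA ATG ACT AAG CTG GCG TCC CTT AAG TGG TAT ACT TAA TGG CGT AGG AGG ACT TCT CAC GGG — ATG at 29, stop TAA at 62 → 36 nt.
Frame 3: AAT GGA CCT CTA GCT CGA GGG AAT GAA TGA CTA AGC TGG CGT CCC TTA AGT GGT ATA CTT AAT GGC GTA GGA GGA CTT CTC ACG GGC — no ATG→stop ORF.
ORFs ≥ 6 nucleotides: frame 1 4–15 (12 nucleotides), frame 1 25–36 (12 nucleotides), frame 1 64–72 (9 nucleotides), frame 2 29–64 (36 nucleotides). Count = 4.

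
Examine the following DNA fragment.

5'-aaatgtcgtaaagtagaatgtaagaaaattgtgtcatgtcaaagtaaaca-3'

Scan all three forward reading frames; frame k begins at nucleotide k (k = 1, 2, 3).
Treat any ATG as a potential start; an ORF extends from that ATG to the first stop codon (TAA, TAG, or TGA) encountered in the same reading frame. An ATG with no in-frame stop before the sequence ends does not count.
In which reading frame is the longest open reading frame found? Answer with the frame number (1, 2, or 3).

Frame 1: AAA TGT CGT AAA GTA GAA TGT AAG AAA ATT GTG TCA TGT CAA AGT AAA — no ATG→stop ORF.
Frame 2: AAT GTC GTA AAG TAG AAT GTA AGA AAA TTG TGT CAT GTC AAA GTA AAC — no ATG→stop ORF.
Frame 3: ATG TCG TAA AGT AGA ATG TAA GAA AAT TGT GTC ATG TCA AAG TAA ACA — ATG at 3, stop TAA at 9 → 9 nt; ATG at 18, stop TAA at 21 → 6 nt; ATG at 36, stop TAA at 45 → 12 nt.
Longest ORF is 12 nt in frame 3 (positions 36–47).

3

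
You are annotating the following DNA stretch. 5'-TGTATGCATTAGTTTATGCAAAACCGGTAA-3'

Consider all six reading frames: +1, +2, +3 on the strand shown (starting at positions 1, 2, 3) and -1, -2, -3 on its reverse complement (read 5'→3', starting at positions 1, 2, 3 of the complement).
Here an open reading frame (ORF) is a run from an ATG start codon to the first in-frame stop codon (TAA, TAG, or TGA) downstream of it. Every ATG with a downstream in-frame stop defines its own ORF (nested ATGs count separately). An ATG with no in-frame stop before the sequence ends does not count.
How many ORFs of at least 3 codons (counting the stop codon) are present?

Reverse complement (5'→3'): TTACCGGTTTTGCATAAACTAATGCATACA
Frame +1: TGT ATG CAT TAG TTT ATG CAA AAC CGG TAA — ATG at 4, stop TAG at 10 → 9 nt; ATG at 16, stop TAA at 28 → 15 nt.
Frame +2: GTA TGC ATT AGT TTA TGC AAA ACC GGT — no ATG→stop ORF.
Frame +3: TAT GCA TTA GTT TAT GCA AAA CCG GTA — no ATG→stop ORF.
Frame -1: TTA CCG GTT TTG CAT AAA CTA ATG CAT ACA — no ATG→stop ORF.
Frame -2: TAC CGG TTT TGC ATA AAC TAA TGC ATA — no ATG→stop ORF.
Frame -3: ACC GGT TTT GCA TAA ACT AAT GCA TAC — no ATG→stop ORF.
ORFs ≥ 3 codons: frame +1 4–12 (3 codons), frame +1 16–30 (5 codons). Count = 2.

2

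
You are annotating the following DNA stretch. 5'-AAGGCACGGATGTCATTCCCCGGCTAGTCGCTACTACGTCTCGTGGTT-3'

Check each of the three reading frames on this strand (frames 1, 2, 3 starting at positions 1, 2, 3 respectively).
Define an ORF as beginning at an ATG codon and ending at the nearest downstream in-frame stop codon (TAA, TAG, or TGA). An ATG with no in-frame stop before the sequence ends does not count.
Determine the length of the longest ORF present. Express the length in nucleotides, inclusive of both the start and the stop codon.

18

Frame 1: AAG GCA CGG ATG TCA TTC CCC GGC TAG TCG CTA CTA CGT CTC GTG GTT — ATG at 10, stop TAG at 25 → 18 nt.
Frame 2: AGG CAC GGA TGT CAT TCC CCG GCT AGT CGC TAC TAC GTC TCG TGG — no ATG→stop ORF.
Frame 3: GGC ACG GAT GTC ATT CCC CGG CTA GTC GCT ACT ACG TCT CGT GGT — no ATG→stop ORF.
Longest: frame 1, positions 10–27, 18 nt = 6 codons = 5 aa. → 18 nucleotides.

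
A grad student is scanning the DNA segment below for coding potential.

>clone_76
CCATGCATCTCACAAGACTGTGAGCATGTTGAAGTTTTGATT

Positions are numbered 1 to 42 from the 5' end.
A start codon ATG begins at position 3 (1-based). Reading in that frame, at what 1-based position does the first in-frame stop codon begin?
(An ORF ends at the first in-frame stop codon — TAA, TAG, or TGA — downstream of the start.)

Codons from position 3: ATG (3–5), CAT (6–8), CTC (9–11), ACA (12–14), AGA (15–17), CTG (18–20), TGA (21–23).
TGA is a stop codon; it begins at position 21.

21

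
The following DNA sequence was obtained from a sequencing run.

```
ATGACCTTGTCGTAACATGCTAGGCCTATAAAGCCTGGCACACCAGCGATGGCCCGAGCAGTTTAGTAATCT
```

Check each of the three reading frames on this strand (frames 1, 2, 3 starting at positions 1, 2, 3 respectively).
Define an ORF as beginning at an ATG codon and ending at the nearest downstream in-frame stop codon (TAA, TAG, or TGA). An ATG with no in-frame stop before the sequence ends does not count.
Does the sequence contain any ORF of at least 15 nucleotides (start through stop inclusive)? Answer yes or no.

Frame 1: ATG ACC TTG TCG TAA CAT GCT AGG CCT ATA AAG CCT GGC ACA CCA GCG ATG GCC CGA GCA GTT TAG TAA TCT — ATG at 1, stop TAA at 13 → 15 nt; ATG at 49, stop TAG at 64 → 18 nt.
Frame 2: TGA CCT TGT CGT AAC ATG CTA GGC CTA TAA AGC CTG GCA CAC CAG CGA TGG CCC GAG CAG TTT AGT AAT — ATG at 17, stop TAA at 29 → 15 nt.
Frame 3: GAC CTT GTC GTA ACA TGC TAG GCC TAT AAA GCC TGG CAC ACC AGC GAT GGC CCG AGC AGT TTA GTA ATC — no ATG→stop ORF.
Frame 1 has an ORF of 15 nucleotides (positions 1–15) ≥ 15, so yes.

yes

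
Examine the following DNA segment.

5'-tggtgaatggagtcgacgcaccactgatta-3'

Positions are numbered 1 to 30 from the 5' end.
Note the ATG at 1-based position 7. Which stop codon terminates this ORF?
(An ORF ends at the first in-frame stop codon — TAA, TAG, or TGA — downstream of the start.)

TGA

Codons from position 7: ATG (7–9), GAG (10–12), TCG (13–15), ACG (16–18), CAC (19–21), CAC (22–24), TGA (25–27).
The first in-frame stop codon is TGA.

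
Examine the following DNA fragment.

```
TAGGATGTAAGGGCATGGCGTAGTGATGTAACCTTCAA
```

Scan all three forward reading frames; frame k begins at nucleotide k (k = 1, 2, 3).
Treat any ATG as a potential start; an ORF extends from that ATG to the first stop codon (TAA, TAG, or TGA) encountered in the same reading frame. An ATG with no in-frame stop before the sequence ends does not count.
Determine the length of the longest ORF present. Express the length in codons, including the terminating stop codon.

3

Frame 1: TAG GAT GTA AGG GCA TGG CGT AGT GAT GTA ACC TTC — no ATG→stop ORF.
Frame 2: AGG ATG TAA GGG CAT GGC GTA GTG ATG TAA CCT TCA — ATG at 5, stop TAA at 8 → 6 nt; ATG at 26, stop TAA at 29 → 6 nt.
Frame 3: GGA TGT AAG GGC ATG GCG TAG TGA TGT AAC CTT CAA — ATG at 15, stop TAG at 21 → 9 nt.
Longest: frame 3, positions 15–23, 9 nt = 3 codons = 2 aa. → 3 codons.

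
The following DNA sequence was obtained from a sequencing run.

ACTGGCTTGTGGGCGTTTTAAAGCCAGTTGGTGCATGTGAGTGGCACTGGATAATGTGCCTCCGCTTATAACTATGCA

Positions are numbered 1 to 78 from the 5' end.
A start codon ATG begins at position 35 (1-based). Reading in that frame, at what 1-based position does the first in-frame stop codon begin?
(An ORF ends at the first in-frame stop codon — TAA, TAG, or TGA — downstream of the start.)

Codons from position 35: ATG (35–37), TGA (38–40).
TGA is a stop codon; it begins at position 38.

38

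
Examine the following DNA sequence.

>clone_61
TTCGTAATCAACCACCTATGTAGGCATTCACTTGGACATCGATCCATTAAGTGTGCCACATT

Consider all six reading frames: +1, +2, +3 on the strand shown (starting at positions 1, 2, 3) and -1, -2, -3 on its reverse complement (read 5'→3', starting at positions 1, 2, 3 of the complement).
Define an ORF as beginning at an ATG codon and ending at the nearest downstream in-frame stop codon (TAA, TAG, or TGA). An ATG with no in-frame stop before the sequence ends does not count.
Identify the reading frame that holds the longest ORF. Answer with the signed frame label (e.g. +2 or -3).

-2

Reverse complement (5'→3'): AATGTGGCACACTTAATGGATCGATGTCCAAGTGAATGCCTACATAGGTGGTTGATTACGAA
Frame +1: TTC GTA ATC AAC CAC CTA TGT AGG CAT TCA CTT GGA CAT CGA TCC ATT AAG TGT GCC ACA — no ATG→stop ORF.
Frame +2: TCG TAA TCA ACC ACC TAT GTA GGC ATT CAC TTG GAC ATC GAT CCA TTA AGT GTG CCA CAT — no ATG→stop ORF.
Frame +3: CGT AAT CAA CCA CCT ATG TAG GCA TTC ACT TGG ACA TCG ATC CAT TAA GTG TGC CAC ATT — ATG at 18, stop TAG at 21 → 6 nt.
Frame -1: AAT GTG GCA CAC TTA ATG GAT CGA TGT CCA AGT GAA TGC CTA CAT AGG TGG TTG ATT ACG — no ATG→stop ORF.
Frame -2: ATG TGG CAC ACT TAA TGG ATC GAT GTC CAA GTG AAT GCC TAC ATA GGT GGT TGA TTA CGA — ATG at 2, stop TAA at 14 → 15 nt.
Frame -3: TGT GGC ACA CTT AAT GGA TCG ATG TCC AAG TGA ATG CCT ACA TAG GTG GTT GAT TAC GAA — ATG at 24, stop TGA at 33 → 12 nt; ATG at 36, stop TAG at 45 → 12 nt.
Longest ORF is 15 nt in frame -2 (positions 2–16).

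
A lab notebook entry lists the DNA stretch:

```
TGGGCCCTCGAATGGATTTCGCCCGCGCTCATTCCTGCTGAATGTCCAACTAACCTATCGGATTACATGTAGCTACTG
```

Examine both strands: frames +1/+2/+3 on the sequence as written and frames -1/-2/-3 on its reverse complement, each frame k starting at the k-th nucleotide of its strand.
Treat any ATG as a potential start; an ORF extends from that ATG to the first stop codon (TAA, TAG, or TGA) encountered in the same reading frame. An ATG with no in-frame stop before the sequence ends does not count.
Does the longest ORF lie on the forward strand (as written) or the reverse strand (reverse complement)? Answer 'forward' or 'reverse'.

Reverse complement (5'→3'): CAGTAGCTACATGTAATCCGATAGGTTAGTTGGACATTCAGCAGGAATGAGCGCGGGCGAAATCCATTCGAGGGCCCA
Frame +1: TGG GCC CTC GAA TGG ATT TCG CCC GCG CTC ATT CCT GCT GAA TGT CCA ACT AAC CTA TCG GAT TAC ATG TAG CTA CTG — ATG at 67, stop TAG at 70 → 6 nt.
Frame +2: GGG CCC TCG AAT GGA TTT CGC CCG CGC TCA TTC CTG CTG AAT GTC CAA CTA ACC TAT CGG ATT ACA TGT AGC TAC — no ATG→stop ORF.
Frame +3: GGC CCT CGA ATG GAT TTC GCC CGC GCT CAT TCC TGC TGA ATG TCC AAC TAA CCT ATC GGA TTA CAT GTA GCT ACT — ATG at 12, stop TGA at 39 → 30 nt; ATG at 42, stop TAA at 51 → 12 nt.
Frame -1: CAG TAG CTA CAT GTA ATC CGA TAG GTT AGT TGG ACA TTC AGC AGG AAT GAG CGC GGG CGA AAT CCA TTC GAG GGC CCA — no ATG→stop ORF.
Frame -2: AGT AGC TAC ATG TAA TCC GAT AGG TTA GTT GGA CAT TCA GCA GGA ATG AGC GCG GGC GAA ATC CAT TCG AGG GCC — ATG at 11, stop TAA at 14 → 6 nt.
Frame -3: GTA GCT ACA TGT AAT CCG ATA GGT TAG TTG GAC ATT CAG CAG GAA TGA GCG CGG GCG AAA TCC ATT CGA GGG CCC — no ATG→stop ORF.
Forward-strand max 30 nt; reverse-strand max 6 nt. The forward strand has the longer ORF.

forward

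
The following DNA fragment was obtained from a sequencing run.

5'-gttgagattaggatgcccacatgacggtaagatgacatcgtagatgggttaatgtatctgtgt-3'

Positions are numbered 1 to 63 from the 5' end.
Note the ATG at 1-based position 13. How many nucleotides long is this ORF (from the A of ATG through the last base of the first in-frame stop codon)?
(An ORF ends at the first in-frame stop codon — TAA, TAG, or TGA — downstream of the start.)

12

Codons from position 13: ATG (13–15), CCC (16–18), ACA (19–21), TGA (22–24).
TGA is the first in-frame stop; ORF spans 13–24, 12 nucleotides.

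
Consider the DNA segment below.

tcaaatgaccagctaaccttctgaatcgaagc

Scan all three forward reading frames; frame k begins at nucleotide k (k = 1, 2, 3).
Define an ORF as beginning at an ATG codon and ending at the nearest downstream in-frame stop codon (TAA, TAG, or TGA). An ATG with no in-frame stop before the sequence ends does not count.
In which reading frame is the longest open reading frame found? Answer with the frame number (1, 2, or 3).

Frame 1: TCA AAT GAC CAG CTA ACC TTC TGA ATC GAA — no ATG→stop ORF.
Frame 2: CAA ATG ACC AGC TAA CCT TCT GAA TCG AAG — ATG at 5, stop TAA at 14 → 12 nt.
Frame 3: AAA TGA CCA GCT AAC CTT CTG AAT CGA AGC — no ATG→stop ORF.
Longest ORF is 12 nt in frame 2 (positions 5–16).

2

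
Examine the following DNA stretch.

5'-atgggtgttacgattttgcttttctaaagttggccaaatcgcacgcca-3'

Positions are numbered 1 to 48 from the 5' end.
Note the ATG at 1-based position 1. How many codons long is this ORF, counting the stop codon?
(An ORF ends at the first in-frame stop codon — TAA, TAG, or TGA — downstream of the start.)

Codons from position 1: ATG (1–3), GGT (4–6), GTT (7–9), ACG (10–12), ATT (13–15), TTG (16–18), CTT (19–21), TTC (22–24), TAA (25–27).
TAA is the first in-frame stop; that's 9 codons including the stop.

9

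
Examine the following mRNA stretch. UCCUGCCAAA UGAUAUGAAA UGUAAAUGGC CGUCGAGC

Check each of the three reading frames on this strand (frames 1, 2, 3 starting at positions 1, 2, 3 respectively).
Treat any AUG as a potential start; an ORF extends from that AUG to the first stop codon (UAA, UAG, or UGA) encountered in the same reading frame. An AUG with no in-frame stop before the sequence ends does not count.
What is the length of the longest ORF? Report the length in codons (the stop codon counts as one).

Frame 1: UCC UGC CAA AUG AUA UGA AAU GUA AAU GGC CGU CGA — AUG at 10, stop UGA at 16 → 9 nt.
Frame 2: CCU GCC AAA UGA UAU GAA AUG UAA AUG GCC GUC GAG — AUG at 20, stop UAA at 23 → 6 nt.
Frame 3: CUG CCA AAU GAU AUG AAA UGU AAA UGG CCG UCG AGC — no AUG→stop ORF.
Longest: frame 1, positions 10–18, 9 nt = 3 codons = 2 aa. → 3 codons.

3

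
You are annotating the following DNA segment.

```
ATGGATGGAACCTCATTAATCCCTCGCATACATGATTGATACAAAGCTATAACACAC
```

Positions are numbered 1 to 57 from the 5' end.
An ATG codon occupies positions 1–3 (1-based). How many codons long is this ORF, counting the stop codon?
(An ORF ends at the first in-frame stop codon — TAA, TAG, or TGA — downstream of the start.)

Codons from position 1: ATG (1–3), GAT (4–6), GGA (7–9), ACC (10–12), TCA (13–15), TTA (16–18), ATC (19–21), CCT (22–24), CGC (25–27), ATA (28–30), CAT (31–33), GAT (34–36), TGA (37–39).
TGA is the first in-frame stop; that's 13 codons including the stop.

13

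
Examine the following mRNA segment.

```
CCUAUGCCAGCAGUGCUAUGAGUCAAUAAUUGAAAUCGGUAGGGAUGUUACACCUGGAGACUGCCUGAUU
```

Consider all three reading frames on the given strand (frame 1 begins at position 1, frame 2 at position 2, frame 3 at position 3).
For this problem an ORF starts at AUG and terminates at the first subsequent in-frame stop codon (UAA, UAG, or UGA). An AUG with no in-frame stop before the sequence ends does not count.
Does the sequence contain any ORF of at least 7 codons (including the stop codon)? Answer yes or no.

yes

Frame 1: CCU AUG CCA GCA GUG CUA UGA GUC AAU AAU UGA AAU CGG UAG GGA UGU UAC ACC UGG AGA CUG CCU GAU — AUG at 4, stop UGA at 19 → 18 nt.
Frame 2: CUA UGC CAG CAG UGC UAU GAG UCA AUA AUU GAA AUC GGU AGG GAU GUU ACA CCU GGA GAC UGC CUG AUU — no AUG→stop ORF.
Frame 3: UAU GCC AGC AGU GCU AUG AGU CAA UAA UUG AAA UCG GUA GGG AUG UUA CAC CUG GAG ACU GCC UGA — AUG at 18, stop UAA at 27 → 12 nt; AUG at 45, stop UGA at 66 → 24 nt.
Frame 3 has an ORF of 8 codons (positions 45–68) ≥ 7, so yes.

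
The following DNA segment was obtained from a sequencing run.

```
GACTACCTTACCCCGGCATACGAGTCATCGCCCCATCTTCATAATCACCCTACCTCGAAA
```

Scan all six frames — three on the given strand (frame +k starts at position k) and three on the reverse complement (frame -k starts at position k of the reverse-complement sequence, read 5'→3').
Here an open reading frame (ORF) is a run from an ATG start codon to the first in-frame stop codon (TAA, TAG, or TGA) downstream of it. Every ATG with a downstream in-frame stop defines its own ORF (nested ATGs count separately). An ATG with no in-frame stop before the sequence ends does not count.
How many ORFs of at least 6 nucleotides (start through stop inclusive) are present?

Reverse complement (5'→3'): TTTCGAGGTAGGGTGATTATGAAGATGGGGCGATGACTCGTATGCCGGGGTAAGGTAGTC
Frame +1: GAC TAC CTT ACC CCG GCA TAC GAG TCA TCG CCC CAT CTT CAT AAT CAC CCT ACC TCG AAA — no ATG→stop ORF.
Frame +2: ACT ACC TTA CCC CGG CAT ACG AGT CAT CGC CCC ATC TTC ATA ATC ACC CTA CCT CGA — no ATG→stop ORF.
Frame +3: CTA CCT TAC CCC GGC ATA CGA GTC ATC GCC CCA TCT TCA TAA TCA CCC TAC CTC GAA — no ATG→stop ORF.
Frame -1: TTT CGA GGT AGG GTG ATT ATG AAG ATG GGG CGA TGA CTC GTA TGC CGG GGT AAG GTA GTC — ATG at 19, stop TGA at 34 → 18 nt; ATG at 25, stop TGA at 34 → 12 nt.
Frame -2: TTC GAG GTA GGG TGA TTA TGA AGA TGG GGC GAT GAC TCG TAT GCC GGG GTA AGG TAG — no ATG→stop ORF.
Frame -3: TCG AGG TAG GGT GAT TAT GAA GAT GGG GCG ATG ACT CGT ATG CCG GGG TAA GGT AGT — ATG at 33, stop TAA at 51 → 21 nt; ATG at 42, stop TAA at 51 → 12 nt.
ORFs ≥ 6 nucleotides: frame -1 19–36 (18 nucleotides), frame -1 25–36 (12 nucleotides), frame -3 33–53 (21 nucleotides), frame -3 42–53 (12 nucleotides). Count = 4.

4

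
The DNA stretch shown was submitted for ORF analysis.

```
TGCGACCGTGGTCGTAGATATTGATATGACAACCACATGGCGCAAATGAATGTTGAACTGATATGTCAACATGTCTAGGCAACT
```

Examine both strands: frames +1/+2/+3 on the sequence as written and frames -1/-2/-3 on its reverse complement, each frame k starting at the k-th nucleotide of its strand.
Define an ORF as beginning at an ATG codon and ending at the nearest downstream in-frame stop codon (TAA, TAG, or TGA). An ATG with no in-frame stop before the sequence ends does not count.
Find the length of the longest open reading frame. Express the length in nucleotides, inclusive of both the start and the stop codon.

42

Reverse complement (5'→3'): AGTTGCCTAGACATGTTGACATATCAGTTCAACATTCATTTGCGCCATGTGGTTGTCATATCAATATCTACGACCACGGTCGCA
Frame +1: TGC GAC CGT GGT CGT AGA TAT TGA TAT GAC AAC CAC ATG GCG CAA ATG AAT GTT GAA CTG ATA TGT CAA CAT GTC TAG GCA ACT — ATG at 37, stop TAG at 76 → 42 nt; ATG at 46, stop TAG at 76 → 33 nt.
Frame +2: GCG ACC GTG GTC GTA GAT ATT GAT ATG ACA ACC ACA TGG CGC AAA TGA ATG TTG AAC TGA TAT GTC AAC ATG TCT AGG CAA — ATG at 26, stop TGA at 47 → 24 nt; ATG at 50, stop TGA at 59 → 12 nt.
Frame +3: CGA CCG TGG TCG TAG ATA TTG ATA TGA CAA CCA CAT GGC GCA AAT GAA TGT TGA ACT GAT ATG TCA ACA TGT CTA GGC AAC — no ATG→stop ORF.
Frame -1: AGT TGC CTA GAC ATG TTG ACA TAT CAG TTC AAC ATT CAT TTG CGC CAT GTG GTT GTC ATA TCA ATA TCT ACG ACC ACG GTC GCA — no ATG→stop ORF.
Frame -2: GTT GCC TAG ACA TGT TGA CAT ATC AGT TCA ACA TTC ATT TGC GCC ATG TGG TTG TCA TAT CAA TAT CTA CGA CCA CGG TCG — no ATG→stop ORF.
Frame -3: TTG CCT AGA CAT GTT GAC ATA TCA GTT CAA CAT TCA TTT GCG CCA TGT GGT TGT CAT ATC AAT ATC TAC GAC CAC GGT CGC — no ATG→stop ORF.
Longest: frame +1, positions 37–78, 42 nt = 14 codons = 13 aa. → 42 nucleotides.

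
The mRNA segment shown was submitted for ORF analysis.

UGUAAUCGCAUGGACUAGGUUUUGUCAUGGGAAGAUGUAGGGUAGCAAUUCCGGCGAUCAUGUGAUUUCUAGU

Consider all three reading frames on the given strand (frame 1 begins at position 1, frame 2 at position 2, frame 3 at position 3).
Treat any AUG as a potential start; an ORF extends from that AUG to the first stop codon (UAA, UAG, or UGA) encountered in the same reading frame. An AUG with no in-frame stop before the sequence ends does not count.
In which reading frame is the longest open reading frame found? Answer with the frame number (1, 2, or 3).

3

Frame 1: UGU AAU CGC AUG GAC UAG GUU UUG UCA UGG GAA GAU GUA GGG UAG CAA UUC CGG CGA UCA UGU GAU UUC UAG — AUG at 10, stop UAG at 16 → 9 nt.
Frame 2: GUA AUC GCA UGG ACU AGG UUU UGU CAU GGG AAG AUG UAG GGU AGC AAU UCC GGC GAU CAU GUG AUU UCU AGU — AUG at 35, stop UAG at 38 → 6 nt.
Frame 3: UAA UCG CAU GGA CUA GGU UUU GUC AUG GGA AGA UGU AGG GUA GCA AUU CCG GCG AUC AUG UGA UUU CUA — AUG at 27, stop UGA at 63 → 39 nt; AUG at 60, stop UGA at 63 → 6 nt.
Longest ORF is 39 nt in frame 3 (positions 27–65).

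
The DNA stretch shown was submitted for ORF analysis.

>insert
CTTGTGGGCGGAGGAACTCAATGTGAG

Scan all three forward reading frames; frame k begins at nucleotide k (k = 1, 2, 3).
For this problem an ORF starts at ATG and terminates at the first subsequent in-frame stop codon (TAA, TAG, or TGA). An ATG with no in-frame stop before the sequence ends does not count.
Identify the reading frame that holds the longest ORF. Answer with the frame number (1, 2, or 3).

3

Frame 1: CTT GTG GGC GGA GGA ACT CAA TGT GAG — no ATG→stop ORF.
Frame 2: TTG TGG GCG GAG GAA CTC AAT GTG — no ATG→stop ORF.
Frame 3: TGT GGG CGG AGG AAC TCA ATG TGA — ATG at 21, stop TGA at 24 → 6 nt.
Longest ORF is 6 nt in frame 3 (positions 21–26).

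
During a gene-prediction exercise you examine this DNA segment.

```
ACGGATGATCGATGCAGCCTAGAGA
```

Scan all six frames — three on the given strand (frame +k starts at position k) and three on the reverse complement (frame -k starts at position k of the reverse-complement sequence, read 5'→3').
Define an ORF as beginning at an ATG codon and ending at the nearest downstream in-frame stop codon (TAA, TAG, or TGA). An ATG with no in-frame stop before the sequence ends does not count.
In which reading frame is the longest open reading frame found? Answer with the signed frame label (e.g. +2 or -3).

Reverse complement (5'→3'): TCTCTAGGCTGCATCGATCATCCGT
Frame +1: ACG GAT GAT CGA TGC AGC CTA GAG — no ATG→stop ORF.
Frame +2: CGG ATG ATC GAT GCA GCC TAG AGA — ATG at 5, stop TAG at 20 → 18 nt.
Frame +3: GGA TGA TCG ATG CAG CCT AGA — no ATG→stop ORF.
Frame -1: TCT CTA GGC TGC ATC GAT CAT CCG — no ATG→stop ORF.
Frame -2: CTC TAG GCT GCA TCG ATC ATC CGT — no ATG→stop ORF.
Frame -3: TCT AGG CTG CAT CGA TCA TCC — no ATG→stop ORF.
Longest ORF is 18 nt in frame +2 (positions 5–22).

+2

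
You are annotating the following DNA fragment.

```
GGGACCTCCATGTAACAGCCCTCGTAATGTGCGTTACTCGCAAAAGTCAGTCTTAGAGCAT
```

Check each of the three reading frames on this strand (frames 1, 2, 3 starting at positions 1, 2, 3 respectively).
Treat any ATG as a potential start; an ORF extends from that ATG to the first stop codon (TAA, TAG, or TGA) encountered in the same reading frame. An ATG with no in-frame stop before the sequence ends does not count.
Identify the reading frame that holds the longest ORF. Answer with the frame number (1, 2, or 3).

3

Frame 1: GGG ACC TCC ATG TAA CAG CCC TCG TAA TGT GCG TTA CTC GCA AAA GTC AGT CTT AGA GCA — ATG at 10, stop TAA at 13 → 6 nt.
Frame 2: GGA CCT CCA TGT AAC AGC CCT CGT AAT GTG CGT TAC TCG CAA AAG TCA GTC TTA GAG CAT — no ATG→stop ORF.
Frame 3: GAC CTC CAT GTA ACA GCC CTC GTA ATG TGC GTT ACT CGC AAA AGT CAG TCT TAG AGC — ATG at 27, stop TAG at 54 → 30 nt.
Longest ORF is 30 nt in frame 3 (positions 27–56).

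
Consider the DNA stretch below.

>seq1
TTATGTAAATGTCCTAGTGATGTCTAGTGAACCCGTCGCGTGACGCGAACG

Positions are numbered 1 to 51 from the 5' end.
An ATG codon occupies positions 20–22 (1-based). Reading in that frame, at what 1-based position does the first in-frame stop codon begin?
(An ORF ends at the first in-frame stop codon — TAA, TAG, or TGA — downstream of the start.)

41

Codons from position 20: ATG (20–22), TCT (23–25), AGT (26–28), GAA (29–31), CCC (32–34), GTC (35–37), GCG (38–40), TGA (41–43).
TGA is a stop codon; it begins at position 41.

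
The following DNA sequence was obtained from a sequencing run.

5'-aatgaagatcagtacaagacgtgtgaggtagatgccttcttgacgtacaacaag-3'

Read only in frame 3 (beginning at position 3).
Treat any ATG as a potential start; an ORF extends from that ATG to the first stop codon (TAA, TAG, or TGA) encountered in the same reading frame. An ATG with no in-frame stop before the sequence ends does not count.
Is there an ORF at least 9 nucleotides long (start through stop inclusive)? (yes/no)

Frame 3: TGA AGA TCA GTA CAA GAC GTG TGA GGT AGA TGC CTT CTT GAC GTA CAA CAA — no ATG→stop ORF.
Largest ORF found is 0 nucleotides < 9, so no.

no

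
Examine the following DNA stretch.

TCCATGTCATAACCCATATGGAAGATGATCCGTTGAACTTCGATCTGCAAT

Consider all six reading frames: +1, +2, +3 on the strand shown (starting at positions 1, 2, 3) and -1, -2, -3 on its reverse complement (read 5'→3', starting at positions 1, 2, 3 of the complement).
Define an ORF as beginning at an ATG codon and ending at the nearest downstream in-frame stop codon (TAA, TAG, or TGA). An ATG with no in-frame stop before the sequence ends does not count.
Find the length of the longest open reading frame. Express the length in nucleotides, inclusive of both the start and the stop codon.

12

Reverse complement (5'→3'): ATTGCAGATCGAAGTTCAACGGATCATCTTCCATATGGGTTATGACATGGA
Frame +1: TCC ATG TCA TAA CCC ATA TGG AAG ATG ATC CGT TGA ACT TCG ATC TGC AAT — ATG at 4, stop TAA at 10 → 9 nt; ATG at 25, stop TGA at 34 → 12 nt.
Frame +2: CCA TGT CAT AAC CCA TAT GGA AGA TGA TCC GTT GAA CTT CGA TCT GCA — no ATG→stop ORF.
Frame +3: CAT GTC ATA ACC CAT ATG GAA GAT GAT CCG TTG AAC TTC GAT CTG CAA — no ATG→stop ORF.
Frame -1: ATT GCA GAT CGA AGT TCA ACG GAT CAT CTT CCA TAT GGG TTA TGA CAT GGA — no ATG→stop ORF.
Frame -2: TTG CAG ATC GAA GTT CAA CGG ATC ATC TTC CAT ATG GGT TAT GAC ATG — no ATG→stop ORF.
Frame -3: TGC AGA TCG AAG TTC AAC GGA TCA TCT TCC ATA TGG GTT ATG ACA TGG — no ATG→stop ORF.
Longest: frame +1, positions 25–36, 12 nt = 4 codons = 3 aa. → 12 nucleotides.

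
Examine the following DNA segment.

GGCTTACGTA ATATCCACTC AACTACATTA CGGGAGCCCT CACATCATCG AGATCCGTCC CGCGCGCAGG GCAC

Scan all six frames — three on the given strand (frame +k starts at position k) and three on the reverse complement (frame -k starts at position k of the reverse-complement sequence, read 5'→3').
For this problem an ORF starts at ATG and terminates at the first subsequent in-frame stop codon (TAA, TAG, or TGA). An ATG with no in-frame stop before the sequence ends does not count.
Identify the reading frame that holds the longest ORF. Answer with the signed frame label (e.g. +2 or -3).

-3

Reverse complement (5'→3'): GTGCCCTGCGCGCGGGACGGATCTCGATGATGTGAGGGCTCCCGTAATGTAGTTGAGTGGATATTACGTAAGCC
Frame +1: GGC TTA CGT AAT ATC CAC TCA ACT ACA TTA CGG GAG CCC TCA CAT CAT CGA GAT CCG TCC CGC GCG CAG GGC — no ATG→stop ORF.
Frame +2: GCT TAC GTA ATA TCC ACT CAA CTA CAT TAC GGG AGC CCT CAC ATC ATC GAG ATC CGT CCC GCG CGC AGG GCA — no ATG→stop ORF.
Frame +3: CTT ACG TAA TAT CCA CTC AAC TAC ATT ACG GGA GCC CTC ACA TCA TCG AGA TCC GTC CCG CGC GCA GGG CAC — no ATG→stop ORF.
Frame -1: GTG CCC TGC GCG CGG GAC GGA TCT CGA TGA TGT GAG GGC TCC CGT AAT GTA GTT GAG TGG ATA TTA CGT AAG — no ATG→stop ORF.
Frame -2: TGC CCT GCG CGC GGG ACG GAT CTC GAT GAT GTG AGG GCT CCC GTA ATG TAG TTG AGT GGA TAT TAC GTA AGC — ATG at 47, stop TAG at 50 → 6 nt.
Frame -3: GCC CTG CGC GCG GGA CGG ATC TCG ATG ATG TGA GGG CTC CCG TAA TGT AGT TGA GTG GAT ATT ACG TAA GCC — ATG at 27, stop TGA at 33 → 9 nt; ATG at 30, stop TGA at 33 → 6 nt.
Longest ORF is 9 nt in frame -3 (positions 27–35).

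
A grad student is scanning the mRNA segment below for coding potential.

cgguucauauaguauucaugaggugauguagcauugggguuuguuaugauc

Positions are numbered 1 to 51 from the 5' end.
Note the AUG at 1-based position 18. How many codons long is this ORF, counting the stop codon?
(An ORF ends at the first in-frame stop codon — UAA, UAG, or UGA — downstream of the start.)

Codons from position 18: AUG (18–20), AGG (21–23), UGA (24–26).
UGA is the first in-frame stop; that's 3 codons including the stop.

3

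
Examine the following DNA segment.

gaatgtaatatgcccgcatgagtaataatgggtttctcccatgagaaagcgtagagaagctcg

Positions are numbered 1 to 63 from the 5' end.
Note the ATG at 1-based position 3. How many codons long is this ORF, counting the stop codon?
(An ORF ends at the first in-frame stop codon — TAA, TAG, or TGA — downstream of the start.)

Codons from position 3: ATG (3–5), TAA (6–8).
TAA is the first in-frame stop; that's 2 codons including the stop.

2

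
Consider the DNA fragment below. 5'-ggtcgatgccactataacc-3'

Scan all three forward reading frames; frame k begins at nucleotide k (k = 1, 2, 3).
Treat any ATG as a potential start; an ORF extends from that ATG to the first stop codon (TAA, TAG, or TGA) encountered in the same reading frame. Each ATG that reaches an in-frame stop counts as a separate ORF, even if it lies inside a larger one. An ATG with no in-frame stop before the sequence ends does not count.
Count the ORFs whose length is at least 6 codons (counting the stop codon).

Frame 1: GGT CGA TGC CAC TAT AAC — no ATG→stop ORF.
Frame 2: GTC GAT GCC ACT ATA ACC — no ATG→stop ORF.
Frame 3: TCG ATG CCA CTA TAA — ATG at 6, stop TAA at 15 → 12 nt.
No ORF reaches 6 codons. Count = 0.

0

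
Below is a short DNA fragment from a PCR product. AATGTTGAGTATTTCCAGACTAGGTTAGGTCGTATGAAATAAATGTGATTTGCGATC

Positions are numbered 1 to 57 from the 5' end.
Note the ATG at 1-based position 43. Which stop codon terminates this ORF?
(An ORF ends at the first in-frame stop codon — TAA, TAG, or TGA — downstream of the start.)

Codons from position 43: ATG (43–45), TGA (46–48).
The first in-frame stop codon is TGA.

TGA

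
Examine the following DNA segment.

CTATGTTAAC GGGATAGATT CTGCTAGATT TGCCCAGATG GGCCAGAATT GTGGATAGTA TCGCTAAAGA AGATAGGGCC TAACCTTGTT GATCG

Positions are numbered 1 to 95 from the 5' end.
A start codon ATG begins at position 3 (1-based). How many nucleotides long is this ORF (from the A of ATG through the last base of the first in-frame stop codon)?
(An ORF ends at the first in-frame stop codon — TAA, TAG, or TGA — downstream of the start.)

15

Codons from position 3: ATG (3–5), TTA (6–8), ACG (9–11), GGA (12–14), TAG (15–17).
TAG is the first in-frame stop; ORF spans 3–17, 15 nucleotides.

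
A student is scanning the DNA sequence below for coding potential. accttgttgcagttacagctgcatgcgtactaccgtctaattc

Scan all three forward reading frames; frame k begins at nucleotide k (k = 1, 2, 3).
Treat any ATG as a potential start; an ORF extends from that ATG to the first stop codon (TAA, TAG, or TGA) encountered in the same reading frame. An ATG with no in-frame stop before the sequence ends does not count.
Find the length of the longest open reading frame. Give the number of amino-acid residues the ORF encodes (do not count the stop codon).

Frame 1: ACC TTG TTG CAG TTA CAG CTG CAT GCG TAC TAC CGT CTA ATT — no ATG→stop ORF.
Frame 2: CCT TGT TGC AGT TAC AGC TGC ATG CGT ACT ACC GTC TAA TTC — ATG at 23, stop TAA at 38 → 18 nt.
Frame 3: CTT GTT GCA GTT ACA GCT GCA TGC GTA CTA CCG TCT AAT — no ATG→stop ORF.
Longest: frame 2, positions 23–40, 18 nt = 6 codons = 5 aa. → 5 amino acids.

5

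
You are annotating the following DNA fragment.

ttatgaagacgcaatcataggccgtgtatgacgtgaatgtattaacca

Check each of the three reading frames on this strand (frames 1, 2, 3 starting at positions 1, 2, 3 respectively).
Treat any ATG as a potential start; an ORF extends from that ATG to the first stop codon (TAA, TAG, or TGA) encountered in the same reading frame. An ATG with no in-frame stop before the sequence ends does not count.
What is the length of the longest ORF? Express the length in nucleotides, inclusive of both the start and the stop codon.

Frame 1: TTA TGA AGA CGC AAT CAT AGG CCG TGT ATG ACG TGA ATG TAT TAA CCA — ATG at 28, stop TGA at 34 → 9 nt; ATG at 37, stop TAA at 43 → 9 nt.
Frame 2: TAT GAA GAC GCA ATC ATA GGC CGT GTA TGA CGT GAA TGT ATT AAC — no ATG→stop ORF.
Frame 3: ATG AAG ACG CAA TCA TAG GCC GTG TAT GAC GTG AAT GTA TTA ACC — ATG at 3, stop TAG at 18 → 18 nt.
Longest: frame 3, positions 3–20, 18 nt = 6 codons = 5 aa. → 18 nucleotides.

18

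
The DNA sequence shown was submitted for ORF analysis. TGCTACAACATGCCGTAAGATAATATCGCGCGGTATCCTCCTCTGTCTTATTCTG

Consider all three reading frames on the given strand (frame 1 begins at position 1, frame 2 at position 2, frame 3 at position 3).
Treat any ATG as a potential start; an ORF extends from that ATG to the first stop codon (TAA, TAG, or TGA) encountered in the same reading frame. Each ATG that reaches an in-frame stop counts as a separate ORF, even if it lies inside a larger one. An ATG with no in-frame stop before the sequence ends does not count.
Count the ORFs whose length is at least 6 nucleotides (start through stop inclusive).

1

Frame 1: TGC TAC AAC ATG CCG TAA GAT AAT ATC GCG CGG TAT CCT CCT CTG TCT TAT TCT — ATG at 10, stop TAA at 16 → 9 nt.
Frame 2: GCT ACA ACA TGC CGT AAG ATA ATA TCG CGC GGT ATC CTC CTC TGT CTT ATT CTG — no ATG→stop ORF.
Frame 3: CTA CAA CAT GCC GTA AGA TAA TAT CGC GCG GTA TCC TCC TCT GTC TTA TTC — no ATG→stop ORF.
ORFs ≥ 6 nucleotides: frame 1 10–18 (9 nucleotides). Count = 1.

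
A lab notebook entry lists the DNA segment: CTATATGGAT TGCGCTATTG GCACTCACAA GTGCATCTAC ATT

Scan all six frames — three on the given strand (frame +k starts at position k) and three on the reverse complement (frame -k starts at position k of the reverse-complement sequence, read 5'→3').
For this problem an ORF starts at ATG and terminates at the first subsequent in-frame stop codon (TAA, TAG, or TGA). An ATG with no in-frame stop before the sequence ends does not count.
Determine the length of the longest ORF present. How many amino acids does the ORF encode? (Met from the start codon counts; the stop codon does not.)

Reverse complement (5'→3'): AATGTAGATGCACTTGTGAGTGCCAATAGCGCAATCCATATAG
Frame +1: CTA TAT GGA TTG CGC TAT TGG CAC TCA CAA GTG CAT CTA CAT — no ATG→stop ORF.
Frame +2: TAT ATG GAT TGC GCT ATT GGC ACT CAC AAG TGC ATC TAC ATT — no ATG→stop ORF.
Frame +3: ATA TGG ATT GCG CTA TTG GCA CTC ACA AGT GCA TCT ACA — no ATG→stop ORF.
Frame -1: AAT GTA GAT GCA CTT GTG AGT GCC AAT AGC GCA ATC CAT ATA — no ATG→stop ORF.
Frame -2: ATG TAG ATG CAC TTG TGA GTG CCA ATA GCG CAA TCC ATA TAG — ATG at 2, stop TAG at 5 → 6 nt; ATG at 8, stop TGA at 17 → 12 nt.
Frame -3: TGT AGA TGC ACT TGT GAG TGC CAA TAG CGC AAT CCA TAT — no ATG→stop ORF.
Longest: frame -2, positions 8–19, 12 nt = 4 codons = 3 aa. → 3 amino acids.

3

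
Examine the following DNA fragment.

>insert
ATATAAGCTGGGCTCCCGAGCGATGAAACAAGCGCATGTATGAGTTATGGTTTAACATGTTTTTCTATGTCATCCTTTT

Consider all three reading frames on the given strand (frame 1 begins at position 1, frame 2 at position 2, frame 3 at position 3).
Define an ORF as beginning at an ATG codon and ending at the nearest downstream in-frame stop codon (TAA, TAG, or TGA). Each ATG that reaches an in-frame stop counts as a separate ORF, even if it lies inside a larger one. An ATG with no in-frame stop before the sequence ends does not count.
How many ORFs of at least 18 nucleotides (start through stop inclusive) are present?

1

Frame 1: ATA TAA GCT GGG CTC CCG AGC GAT GAA ACA AGC GCA TGT ATG AGT TAT GGT TTA ACA TGT TTT TCT ATG TCA TCC TTT — no ATG→stop ORF.
Frame 2: TAT AAG CTG GGC TCC CGA GCG ATG AAA CAA GCG CAT GTA TGA GTT ATG GTT TAA CAT GTT TTT CTA TGT CAT CCT TTT — ATG at 23, stop TGA at 41 → 21 nt; ATG at 47, stop TAA at 53 → 9 nt.
Frame 3: ATA AGC TGG GCT CCC GAG CGA TGA AAC AAG CGC ATG TAT GAG TTA TGG TTT AAC ATG TTT TTC TAT GTC ATC CTT — no ATG→stop ORF.
ORFs ≥ 18 nucleotides: frame 2 23–43 (21 nucleotides). Count = 1.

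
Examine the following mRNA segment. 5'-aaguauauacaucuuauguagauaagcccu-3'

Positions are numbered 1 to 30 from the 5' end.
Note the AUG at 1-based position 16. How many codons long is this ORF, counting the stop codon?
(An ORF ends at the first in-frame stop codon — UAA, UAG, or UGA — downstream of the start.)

2

Codons from position 16: AUG (16–18), UAG (19–21).
UAG is the first in-frame stop; that's 2 codons including the stop.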